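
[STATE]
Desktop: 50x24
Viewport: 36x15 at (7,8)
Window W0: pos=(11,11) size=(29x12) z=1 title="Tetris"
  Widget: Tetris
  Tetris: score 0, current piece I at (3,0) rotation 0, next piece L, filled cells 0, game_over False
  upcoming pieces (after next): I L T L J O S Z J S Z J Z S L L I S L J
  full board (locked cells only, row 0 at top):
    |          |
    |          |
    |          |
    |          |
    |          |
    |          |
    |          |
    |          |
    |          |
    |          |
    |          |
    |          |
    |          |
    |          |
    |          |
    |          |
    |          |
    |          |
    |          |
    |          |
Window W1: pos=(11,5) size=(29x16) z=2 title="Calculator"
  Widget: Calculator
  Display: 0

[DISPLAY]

    ┃                          0┃   
    ┃┌───┬───┬───┬───┐          ┃   
    ┃│ 7 │ 8 │ 9 │ ÷ │          ┃   
    ┃├───┼───┼───┼───┤          ┃   
    ┃│ 4 │ 5 │ 6 │ × │          ┃   
    ┃├───┼───┼───┼───┤          ┃   
    ┃│ 1 │ 2 │ 3 │ - │          ┃   
    ┃├───┼───┼───┼───┤          ┃   
    ┃│ 0 │ . │ = │ + │          ┃   
    ┃├───┼───┼───┼───┤          ┃   
    ┃│ C │ MC│ MR│ M+│          ┃   
    ┃└───┴───┴───┴───┘          ┃   
    ┗━━━━━━━━━━━━━━━━━━━━━━━━━━━┛   
    ┃          │0               ┃   
    ┗━━━━━━━━━━━━━━━━━━━━━━━━━━━┛   


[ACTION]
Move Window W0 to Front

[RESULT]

    ┃                          0┃   
    ┃┌───┬───┬───┬───┐          ┃   
    ┃│ 7 │ 8 │ 9 │ ÷ │          ┃   
    ┏━━━━━━━━━━━━━━━━━━━━━━━━━━━┓   
    ┃ Tetris                    ┃   
    ┠───────────────────────────┨   
    ┃          │Next:           ┃   
    ┃          │  ▒             ┃   
    ┃          │▒▒▒             ┃   
    ┃          │                ┃   
    ┃          │                ┃   
    ┃          │                ┃   
    ┃          │Score:          ┃   
    ┃          │0               ┃   
    ┗━━━━━━━━━━━━━━━━━━━━━━━━━━━┛   


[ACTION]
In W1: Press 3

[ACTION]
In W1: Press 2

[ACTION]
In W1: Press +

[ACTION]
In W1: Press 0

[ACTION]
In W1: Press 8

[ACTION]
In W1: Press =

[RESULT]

    ┃                         40┃   
    ┃┌───┬───┬───┬───┐          ┃   
    ┃│ 7 │ 8 │ 9 │ ÷ │          ┃   
    ┏━━━━━━━━━━━━━━━━━━━━━━━━━━━┓   
    ┃ Tetris                    ┃   
    ┠───────────────────────────┨   
    ┃          │Next:           ┃   
    ┃          │  ▒             ┃   
    ┃          │▒▒▒             ┃   
    ┃          │                ┃   
    ┃          │                ┃   
    ┃          │                ┃   
    ┃          │Score:          ┃   
    ┃          │0               ┃   
    ┗━━━━━━━━━━━━━━━━━━━━━━━━━━━┛   


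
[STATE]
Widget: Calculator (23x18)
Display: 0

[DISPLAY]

                      0
┌───┬───┬───┬───┐      
│ 7 │ 8 │ 9 │ ÷ │      
├───┼───┼───┼───┤      
│ 4 │ 5 │ 6 │ × │      
├───┼───┼───┼───┤      
│ 1 │ 2 │ 3 │ - │      
├───┼───┼───┼───┤      
│ 0 │ . │ = │ + │      
├───┼───┼───┼───┤      
│ C │ MC│ MR│ M+│      
└───┴───┴───┴───┘      
                       
                       
                       
                       
                       
                       


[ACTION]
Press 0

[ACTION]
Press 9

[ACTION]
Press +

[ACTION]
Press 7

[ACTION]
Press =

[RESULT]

                     16
┌───┬───┬───┬───┐      
│ 7 │ 8 │ 9 │ ÷ │      
├───┼───┼───┼───┤      
│ 4 │ 5 │ 6 │ × │      
├───┼───┼───┼───┤      
│ 1 │ 2 │ 3 │ - │      
├───┼───┼───┼───┤      
│ 0 │ . │ = │ + │      
├───┼───┼───┼───┤      
│ C │ MC│ MR│ M+│      
└───┴───┴───┴───┘      
                       
                       
                       
                       
                       
                       


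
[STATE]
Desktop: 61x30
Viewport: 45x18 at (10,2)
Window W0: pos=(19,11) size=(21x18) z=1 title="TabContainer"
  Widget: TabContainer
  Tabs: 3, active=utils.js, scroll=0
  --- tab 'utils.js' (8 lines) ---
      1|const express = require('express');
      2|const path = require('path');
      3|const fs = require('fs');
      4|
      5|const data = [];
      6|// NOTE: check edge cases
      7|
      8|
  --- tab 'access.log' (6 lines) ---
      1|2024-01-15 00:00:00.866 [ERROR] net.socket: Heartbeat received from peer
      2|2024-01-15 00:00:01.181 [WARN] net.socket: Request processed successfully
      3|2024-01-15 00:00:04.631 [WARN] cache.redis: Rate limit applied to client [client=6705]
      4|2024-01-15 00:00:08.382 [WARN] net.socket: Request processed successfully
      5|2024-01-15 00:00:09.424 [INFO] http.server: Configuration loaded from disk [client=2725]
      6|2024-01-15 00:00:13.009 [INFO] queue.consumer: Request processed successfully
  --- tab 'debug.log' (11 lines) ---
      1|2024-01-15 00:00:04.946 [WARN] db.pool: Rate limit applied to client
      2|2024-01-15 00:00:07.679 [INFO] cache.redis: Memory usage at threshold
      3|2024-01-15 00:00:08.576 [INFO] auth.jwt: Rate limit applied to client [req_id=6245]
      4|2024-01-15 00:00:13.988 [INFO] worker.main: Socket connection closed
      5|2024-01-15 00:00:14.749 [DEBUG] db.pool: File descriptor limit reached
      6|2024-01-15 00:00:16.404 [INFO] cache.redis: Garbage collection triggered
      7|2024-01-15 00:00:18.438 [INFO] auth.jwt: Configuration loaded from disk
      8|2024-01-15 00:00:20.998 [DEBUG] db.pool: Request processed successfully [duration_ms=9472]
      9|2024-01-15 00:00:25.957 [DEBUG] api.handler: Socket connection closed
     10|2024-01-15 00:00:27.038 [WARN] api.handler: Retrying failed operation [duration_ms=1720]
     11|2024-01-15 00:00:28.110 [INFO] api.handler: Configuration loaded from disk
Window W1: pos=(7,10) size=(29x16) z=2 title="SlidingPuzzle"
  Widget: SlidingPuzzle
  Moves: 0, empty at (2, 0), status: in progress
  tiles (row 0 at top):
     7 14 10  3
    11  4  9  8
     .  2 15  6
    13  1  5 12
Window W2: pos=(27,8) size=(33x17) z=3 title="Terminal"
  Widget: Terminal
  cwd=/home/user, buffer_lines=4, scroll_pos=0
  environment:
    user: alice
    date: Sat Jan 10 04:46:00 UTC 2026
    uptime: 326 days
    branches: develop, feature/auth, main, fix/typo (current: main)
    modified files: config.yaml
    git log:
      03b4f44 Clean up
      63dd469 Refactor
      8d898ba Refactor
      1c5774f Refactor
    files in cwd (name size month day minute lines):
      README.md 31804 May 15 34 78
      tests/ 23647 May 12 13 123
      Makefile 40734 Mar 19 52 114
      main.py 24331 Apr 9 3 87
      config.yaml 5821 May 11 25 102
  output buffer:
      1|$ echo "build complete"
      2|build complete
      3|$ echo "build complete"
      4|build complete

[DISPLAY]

                                             
                                             
                                             
                                             
                                             
                                             
                 ┏━━━━━━━━━━━━━━━━━━━━━━━━━━━
                 ┃ Terminal                  
━━━━━━━━━━━━━━━━━┠───────────────────────────
lidingPuzzle     ┃$ echo "build complete"    
─────────────────┃build complete             
───┬────┬────┬───┃$ echo "build complete"    
 7 │ 14 │ 10 │  3┃build complete             
───┼────┼────┼───┃$ █                        
11 │  4 │  9 │  8┃                           
───┼────┼────┼───┃                           
   │  2 │ 15 │  6┃                           
───┼────┼────┼───┃                           


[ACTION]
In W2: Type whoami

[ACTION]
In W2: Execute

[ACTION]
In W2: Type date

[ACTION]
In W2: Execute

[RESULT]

                                             
                                             
                                             
                                             
                                             
                                             
                 ┏━━━━━━━━━━━━━━━━━━━━━━━━━━━
                 ┃ Terminal                  
━━━━━━━━━━━━━━━━━┠───────────────────────────
lidingPuzzle     ┃$ echo "build complete"    
─────────────────┃build complete             
───┬────┬────┬───┃$ echo "build complete"    
 7 │ 14 │ 10 │  3┃build complete             
───┼────┼────┼───┃$ whoami                   
11 │  4 │  9 │  8┃alice                      
───┼────┼────┼───┃$ date                     
   │  2 │ 15 │  6┃Sat Jan 10 04:46:00 UTC 202
───┼────┼────┼───┃$ █                        


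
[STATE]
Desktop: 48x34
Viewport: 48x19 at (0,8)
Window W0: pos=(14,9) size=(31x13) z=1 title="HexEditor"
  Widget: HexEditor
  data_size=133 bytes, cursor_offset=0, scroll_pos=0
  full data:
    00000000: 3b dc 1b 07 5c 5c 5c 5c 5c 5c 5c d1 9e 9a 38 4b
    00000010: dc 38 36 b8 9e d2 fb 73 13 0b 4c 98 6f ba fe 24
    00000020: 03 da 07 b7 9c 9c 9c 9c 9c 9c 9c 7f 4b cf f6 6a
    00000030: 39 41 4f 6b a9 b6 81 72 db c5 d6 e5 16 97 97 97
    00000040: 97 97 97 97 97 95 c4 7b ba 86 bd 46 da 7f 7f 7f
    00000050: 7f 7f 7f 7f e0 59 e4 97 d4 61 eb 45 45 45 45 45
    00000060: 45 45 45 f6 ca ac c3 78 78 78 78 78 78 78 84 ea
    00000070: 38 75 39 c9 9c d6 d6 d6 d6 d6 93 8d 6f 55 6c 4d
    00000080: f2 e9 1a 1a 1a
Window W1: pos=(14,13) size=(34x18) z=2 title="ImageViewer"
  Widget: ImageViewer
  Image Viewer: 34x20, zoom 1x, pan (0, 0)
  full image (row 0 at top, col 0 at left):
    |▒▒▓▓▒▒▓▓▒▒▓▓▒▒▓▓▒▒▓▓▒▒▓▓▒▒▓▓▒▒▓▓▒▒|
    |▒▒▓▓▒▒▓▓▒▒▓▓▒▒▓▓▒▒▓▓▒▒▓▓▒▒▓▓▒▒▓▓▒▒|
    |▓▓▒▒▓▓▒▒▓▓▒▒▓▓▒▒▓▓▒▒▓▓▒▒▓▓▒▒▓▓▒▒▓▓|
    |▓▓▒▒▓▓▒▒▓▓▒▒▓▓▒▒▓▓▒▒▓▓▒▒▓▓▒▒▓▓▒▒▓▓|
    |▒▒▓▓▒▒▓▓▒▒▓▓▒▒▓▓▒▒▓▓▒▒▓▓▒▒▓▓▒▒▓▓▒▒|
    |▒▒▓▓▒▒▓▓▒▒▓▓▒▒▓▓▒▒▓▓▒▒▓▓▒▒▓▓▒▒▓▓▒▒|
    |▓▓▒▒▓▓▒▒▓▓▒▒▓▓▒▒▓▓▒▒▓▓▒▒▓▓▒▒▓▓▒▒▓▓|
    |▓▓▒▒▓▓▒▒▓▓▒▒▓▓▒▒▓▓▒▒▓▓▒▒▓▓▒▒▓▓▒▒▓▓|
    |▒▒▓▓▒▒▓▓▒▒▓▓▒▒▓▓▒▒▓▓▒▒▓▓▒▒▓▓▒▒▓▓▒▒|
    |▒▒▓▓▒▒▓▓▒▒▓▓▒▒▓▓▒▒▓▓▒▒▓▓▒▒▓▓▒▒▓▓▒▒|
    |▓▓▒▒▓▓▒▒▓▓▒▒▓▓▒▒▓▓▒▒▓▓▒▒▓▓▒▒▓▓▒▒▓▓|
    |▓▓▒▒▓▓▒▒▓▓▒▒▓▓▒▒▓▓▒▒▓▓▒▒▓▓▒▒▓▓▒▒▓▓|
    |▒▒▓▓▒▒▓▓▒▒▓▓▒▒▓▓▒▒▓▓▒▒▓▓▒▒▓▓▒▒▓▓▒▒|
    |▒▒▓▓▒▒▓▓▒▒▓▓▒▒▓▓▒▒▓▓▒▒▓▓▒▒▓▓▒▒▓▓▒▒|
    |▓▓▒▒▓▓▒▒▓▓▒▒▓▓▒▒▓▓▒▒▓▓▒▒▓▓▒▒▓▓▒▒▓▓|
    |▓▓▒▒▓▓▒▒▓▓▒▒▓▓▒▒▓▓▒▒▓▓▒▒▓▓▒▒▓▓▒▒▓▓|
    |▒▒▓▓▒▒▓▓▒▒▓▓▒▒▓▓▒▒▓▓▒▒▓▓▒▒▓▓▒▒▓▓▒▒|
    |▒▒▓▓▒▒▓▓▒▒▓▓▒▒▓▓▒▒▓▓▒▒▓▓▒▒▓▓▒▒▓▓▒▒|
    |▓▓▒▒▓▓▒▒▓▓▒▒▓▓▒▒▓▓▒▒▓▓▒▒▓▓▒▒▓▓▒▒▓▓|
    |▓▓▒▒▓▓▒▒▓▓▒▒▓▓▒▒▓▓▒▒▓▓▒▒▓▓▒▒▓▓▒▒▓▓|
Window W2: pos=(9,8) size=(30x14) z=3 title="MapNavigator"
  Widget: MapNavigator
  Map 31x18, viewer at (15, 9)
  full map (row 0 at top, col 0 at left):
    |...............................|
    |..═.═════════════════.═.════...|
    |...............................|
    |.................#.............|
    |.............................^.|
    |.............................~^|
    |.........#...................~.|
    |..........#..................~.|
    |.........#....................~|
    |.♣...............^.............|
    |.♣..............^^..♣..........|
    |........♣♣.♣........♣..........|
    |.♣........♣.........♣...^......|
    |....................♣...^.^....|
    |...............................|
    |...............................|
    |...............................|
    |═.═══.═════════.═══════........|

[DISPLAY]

         ┏━━━━━━━━━━━━━━━━━━━━━━━━━━━━┓         
         ┃ MapNavigator               ┃━━━━━┓   
         ┠────────────────────────────┨     ┃   
         ┃............................┃─────┨   
         ┃............................┃ 5c 5┃   
         ┃........#...................┃━━━━━━━━┓
         ┃.........#..................┃        ┃
         ┃........#...................┃────────┨
         ┃♣.............@.^...........┃▒▒▓▓▒▒▓▓┃
         ┃♣..............^^..♣........┃▒▒▓▓▒▒▓▓┃
         ┃.......♣♣.♣........♣........┃▓▓▒▒▓▓▒▒┃
         ┃♣........♣.........♣...^....┃▓▓▒▒▓▓▒▒┃
         ┃...................♣...^.^..┃▒▒▓▓▒▒▓▓┃
         ┗━━━━━━━━━━━━━━━━━━━━━━━━━━━━┛▒▒▓▓▒▒▓▓┃
              ┃▓▓▒▒▓▓▒▒▓▓▒▒▓▓▒▒▓▓▒▒▓▓▒▒▓▓▒▒▓▓▒▒┃
              ┃▓▓▒▒▓▓▒▒▓▓▒▒▓▓▒▒▓▓▒▒▓▓▒▒▓▓▒▒▓▓▒▒┃
              ┃▒▒▓▓▒▒▓▓▒▒▓▓▒▒▓▓▒▒▓▓▒▒▓▓▒▒▓▓▒▒▓▓┃
              ┃▒▒▓▓▒▒▓▓▒▒▓▓▒▒▓▓▒▒▓▓▒▒▓▓▒▒▓▓▒▒▓▓┃
              ┃▓▓▒▒▓▓▒▒▓▓▒▒▓▓▒▒▓▓▒▒▓▓▒▒▓▓▒▒▓▓▒▒┃


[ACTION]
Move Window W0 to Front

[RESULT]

         ┏━━━━━━━━━━━━━━━━━━━━━━━━━━━━┓         
         ┃ Map┏━━━━━━━━━━━━━━━━━━━━━━━━━━━━━┓   
         ┠────┃ HexEditor                   ┃   
         ┃....┠─────────────────────────────┨   
         ┃....┃00000000  3B dc 1b 07 5c 5c 5┃   
         ┃....┃00000010  dc 38 36 b8 9e d2 f┃━━┓
         ┃....┃00000020  03 da 07 b7 9c 9c 9┃  ┃
         ┃....┃00000030  39 41 4f 6b a9 b6 8┃──┨
         ┃♣...┃00000040  97 97 97 97 97 95 c┃▓▓┃
         ┃♣...┃00000050  7f 7f 7f 7f e0 59 e┃▓▓┃
         ┃....┃00000060  45 45 45 f6 ca ac c┃▒▒┃
         ┃♣...┃00000070  38 75 39 c9 9c d6 d┃▒▒┃
         ┃....┃00000080  f2 e9 1a 1a 1a     ┃▓▓┃
         ┗━━━━┗━━━━━━━━━━━━━━━━━━━━━━━━━━━━━┛▓▓┃
              ┃▓▓▒▒▓▓▒▒▓▓▒▒▓▓▒▒▓▓▒▒▓▓▒▒▓▓▒▒▓▓▒▒┃
              ┃▓▓▒▒▓▓▒▒▓▓▒▒▓▓▒▒▓▓▒▒▓▓▒▒▓▓▒▒▓▓▒▒┃
              ┃▒▒▓▓▒▒▓▓▒▒▓▓▒▒▓▓▒▒▓▓▒▒▓▓▒▒▓▓▒▒▓▓┃
              ┃▒▒▓▓▒▒▓▓▒▒▓▓▒▒▓▓▒▒▓▓▒▒▓▓▒▒▓▓▒▒▓▓┃
              ┃▓▓▒▒▓▓▒▒▓▓▒▒▓▓▒▒▓▓▒▒▓▓▒▒▓▓▒▒▓▓▒▒┃


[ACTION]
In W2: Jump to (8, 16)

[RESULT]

         ┏━━━━━━━━━━━━━━━━━━━━━━━━━━━━┓         
         ┃ Map┏━━━━━━━━━━━━━━━━━━━━━━━━━━━━━┓   
         ┠────┃ HexEditor                   ┃   
         ┃    ┠─────────────────────────────┨   
         ┃    ┃00000000  3B dc 1b 07 5c 5c 5┃   
         ┃    ┃00000010  dc 38 36 b8 9e d2 f┃━━┓
         ┃    ┃00000020  03 da 07 b7 9c 9c 9┃  ┃
         ┃    ┃00000030  39 41 4f 6b a9 b6 8┃──┨
         ┃    ┃00000040  97 97 97 97 97 95 c┃▓▓┃
         ┃    ┃00000050  7f 7f 7f 7f e0 59 e┃▓▓┃
         ┃    ┃00000060  45 45 45 f6 ca ac c┃▒▒┃
         ┃    ┃00000070  38 75 39 c9 9c d6 d┃▒▒┃
         ┃    ┃00000080  f2 e9 1a 1a 1a     ┃▓▓┃
         ┗━━━━┗━━━━━━━━━━━━━━━━━━━━━━━━━━━━━┛▓▓┃
              ┃▓▓▒▒▓▓▒▒▓▓▒▒▓▓▒▒▓▓▒▒▓▓▒▒▓▓▒▒▓▓▒▒┃
              ┃▓▓▒▒▓▓▒▒▓▓▒▒▓▓▒▒▓▓▒▒▓▓▒▒▓▓▒▒▓▓▒▒┃
              ┃▒▒▓▓▒▒▓▓▒▒▓▓▒▒▓▓▒▒▓▓▒▒▓▓▒▒▓▓▒▒▓▓┃
              ┃▒▒▓▓▒▒▓▓▒▒▓▓▒▒▓▓▒▒▓▓▒▒▓▓▒▒▓▓▒▒▓▓┃
              ┃▓▓▒▒▓▓▒▒▓▓▒▒▓▓▒▒▓▓▒▒▓▓▒▒▓▓▒▒▓▓▒▒┃


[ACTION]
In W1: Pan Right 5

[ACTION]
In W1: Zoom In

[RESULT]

         ┏━━━━━━━━━━━━━━━━━━━━━━━━━━━━┓         
         ┃ Map┏━━━━━━━━━━━━━━━━━━━━━━━━━━━━━┓   
         ┠────┃ HexEditor                   ┃   
         ┃    ┠─────────────────────────────┨   
         ┃    ┃00000000  3B dc 1b 07 5c 5c 5┃   
         ┃    ┃00000010  dc 38 36 b8 9e d2 f┃━━┓
         ┃    ┃00000020  03 da 07 b7 9c 9c 9┃  ┃
         ┃    ┃00000030  39 41 4f 6b a9 b6 8┃──┨
         ┃    ┃00000040  97 97 97 97 97 95 c┃▒▓┃
         ┃    ┃00000050  7f 7f 7f 7f e0 59 e┃▒▓┃
         ┃    ┃00000060  45 45 45 f6 ca ac c┃▒▓┃
         ┃    ┃00000070  38 75 39 c9 9c d6 d┃▒▓┃
         ┃    ┃00000080  f2 e9 1a 1a 1a     ┃▓▒┃
         ┗━━━━┗━━━━━━━━━━━━━━━━━━━━━━━━━━━━━┛▓▒┃
              ┃▒▒▒▓▓▓▓▒▒▒▒▓▓▓▓▒▒▒▒▓▓▓▓▒▒▒▒▓▓▓▓▒┃
              ┃▒▒▒▓▓▓▓▒▒▒▒▓▓▓▓▒▒▒▒▓▓▓▓▒▒▒▒▓▓▓▓▒┃
              ┃▓▓▓▒▒▒▒▓▓▓▓▒▒▒▒▓▓▓▓▒▒▒▒▓▓▓▓▒▒▒▒▓┃
              ┃▓▓▓▒▒▒▒▓▓▓▓▒▒▒▒▓▓▓▓▒▒▒▒▓▓▓▓▒▒▒▒▓┃
              ┃▓▓▓▒▒▒▒▓▓▓▓▒▒▒▒▓▓▓▓▒▒▒▒▓▓▓▓▒▒▒▒▓┃


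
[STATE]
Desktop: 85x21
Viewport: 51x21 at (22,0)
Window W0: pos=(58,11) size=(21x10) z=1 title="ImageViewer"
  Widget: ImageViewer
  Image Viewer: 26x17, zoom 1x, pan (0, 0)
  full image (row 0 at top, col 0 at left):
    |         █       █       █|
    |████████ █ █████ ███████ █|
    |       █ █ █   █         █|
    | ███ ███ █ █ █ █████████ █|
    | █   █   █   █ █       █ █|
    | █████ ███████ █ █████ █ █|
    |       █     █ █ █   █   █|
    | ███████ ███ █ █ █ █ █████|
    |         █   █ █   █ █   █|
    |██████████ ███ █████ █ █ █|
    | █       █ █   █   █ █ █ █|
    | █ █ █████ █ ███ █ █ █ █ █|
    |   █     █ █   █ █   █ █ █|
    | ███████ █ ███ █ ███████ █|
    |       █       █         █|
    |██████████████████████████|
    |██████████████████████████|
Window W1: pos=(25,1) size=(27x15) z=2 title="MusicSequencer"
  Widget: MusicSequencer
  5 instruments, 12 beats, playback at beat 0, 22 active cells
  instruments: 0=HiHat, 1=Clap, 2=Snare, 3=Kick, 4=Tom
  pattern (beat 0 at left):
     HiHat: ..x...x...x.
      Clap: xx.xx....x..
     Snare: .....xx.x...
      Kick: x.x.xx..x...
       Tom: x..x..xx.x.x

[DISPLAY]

                                                   
   ┏━━━━━━━━━━━━━━━━━━━━━━━━━┓                     
   ┃ MusicSequencer          ┃                     
   ┠─────────────────────────┨                     
   ┃      ▼12345678901       ┃                     
   ┃ HiHat··█···█···█·       ┃                     
   ┃  Clap██·██····█··       ┃                     
   ┃ Snare·····██·█···       ┃                     
   ┃  Kick█·█·██··█···       ┃                     
   ┃   Tom█··█··██·█·█       ┃                     
   ┃                         ┃                     
   ┃                         ┃      ┏━━━━━━━━━━━━━━
   ┃                         ┃      ┃ ImageViewer  
   ┃                         ┃      ┠──────────────
   ┃                         ┃      ┃         █    
   ┗━━━━━━━━━━━━━━━━━━━━━━━━━┛      ┃████████ █ ███
                                    ┃       █ █ █  
                                    ┃ ███ ███ █ █ █
                                    ┃ █   █   █   █
                                    ┃ █████ ███████
                                    ┗━━━━━━━━━━━━━━


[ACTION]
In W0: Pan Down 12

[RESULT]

                                                   
   ┏━━━━━━━━━━━━━━━━━━━━━━━━━┓                     
   ┃ MusicSequencer          ┃                     
   ┠─────────────────────────┨                     
   ┃      ▼12345678901       ┃                     
   ┃ HiHat··█···█···█·       ┃                     
   ┃  Clap██·██····█··       ┃                     
   ┃ Snare·····██·█···       ┃                     
   ┃  Kick█·█·██··█···       ┃                     
   ┃   Tom█··█··██·█·█       ┃                     
   ┃                         ┃                     
   ┃                         ┃      ┏━━━━━━━━━━━━━━
   ┃                         ┃      ┃ ImageViewer  
   ┃                         ┃      ┠──────────────
   ┃                         ┃      ┃   █     █ █  
   ┗━━━━━━━━━━━━━━━━━━━━━━━━━┛      ┃ ███████ █ ███
                                    ┃       █      
                                    ┃██████████████
                                    ┃██████████████
                                    ┃              
                                    ┗━━━━━━━━━━━━━━


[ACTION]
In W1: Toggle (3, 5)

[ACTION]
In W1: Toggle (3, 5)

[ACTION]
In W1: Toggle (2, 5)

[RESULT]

                                                   
   ┏━━━━━━━━━━━━━━━━━━━━━━━━━┓                     
   ┃ MusicSequencer          ┃                     
   ┠─────────────────────────┨                     
   ┃      ▼12345678901       ┃                     
   ┃ HiHat··█···█···█·       ┃                     
   ┃  Clap██·██····█··       ┃                     
   ┃ Snare······█·█···       ┃                     
   ┃  Kick█·█·██··█···       ┃                     
   ┃   Tom█··█··██·█·█       ┃                     
   ┃                         ┃                     
   ┃                         ┃      ┏━━━━━━━━━━━━━━
   ┃                         ┃      ┃ ImageViewer  
   ┃                         ┃      ┠──────────────
   ┃                         ┃      ┃   █     █ █  
   ┗━━━━━━━━━━━━━━━━━━━━━━━━━┛      ┃ ███████ █ ███
                                    ┃       █      
                                    ┃██████████████
                                    ┃██████████████
                                    ┃              
                                    ┗━━━━━━━━━━━━━━


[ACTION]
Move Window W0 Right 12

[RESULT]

                                                   
   ┏━━━━━━━━━━━━━━━━━━━━━━━━━┓                     
   ┃ MusicSequencer          ┃                     
   ┠─────────────────────────┨                     
   ┃      ▼12345678901       ┃                     
   ┃ HiHat··█···█···█·       ┃                     
   ┃  Clap██·██····█··       ┃                     
   ┃ Snare······█·█···       ┃                     
   ┃  Kick█·█·██··█···       ┃                     
   ┃   Tom█··█··██·█·█       ┃                     
   ┃                         ┃                     
   ┃                         ┃            ┏━━━━━━━━
   ┃                         ┃            ┃ ImageVi
   ┃                         ┃            ┠────────
   ┃                         ┃            ┃   █    
   ┗━━━━━━━━━━━━━━━━━━━━━━━━━┛            ┃ ███████
                                          ┃       █
                                          ┃████████
                                          ┃████████
                                          ┃        
                                          ┗━━━━━━━━


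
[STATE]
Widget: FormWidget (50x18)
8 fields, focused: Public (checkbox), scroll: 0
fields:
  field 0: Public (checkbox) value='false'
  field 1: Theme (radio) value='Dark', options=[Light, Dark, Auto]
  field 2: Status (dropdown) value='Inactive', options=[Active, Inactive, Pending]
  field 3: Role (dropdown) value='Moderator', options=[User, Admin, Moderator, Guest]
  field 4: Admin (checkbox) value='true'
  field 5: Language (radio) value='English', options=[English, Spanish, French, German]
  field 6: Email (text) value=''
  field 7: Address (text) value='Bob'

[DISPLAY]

> Public:     [ ]                                 
  Theme:      ( ) Light  (●) Dark  ( ) Auto       
  Status:     [Inactive                         ▼]
  Role:       [Moderator                        ▼]
  Admin:      [x]                                 
  Language:   (●) English  ( ) Spanish  ( ) French
  Email:      [                                  ]
  Address:    [Bob                               ]
                                                  
                                                  
                                                  
                                                  
                                                  
                                                  
                                                  
                                                  
                                                  
                                                  


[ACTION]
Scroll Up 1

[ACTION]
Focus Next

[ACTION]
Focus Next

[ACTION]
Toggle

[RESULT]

  Public:     [ ]                                 
  Theme:      ( ) Light  (●) Dark  ( ) Auto       
> Status:     [Inactive                         ▼]
  Role:       [Moderator                        ▼]
  Admin:      [x]                                 
  Language:   (●) English  ( ) Spanish  ( ) French
  Email:      [                                  ]
  Address:    [Bob                               ]
                                                  
                                                  
                                                  
                                                  
                                                  
                                                  
                                                  
                                                  
                                                  
                                                  


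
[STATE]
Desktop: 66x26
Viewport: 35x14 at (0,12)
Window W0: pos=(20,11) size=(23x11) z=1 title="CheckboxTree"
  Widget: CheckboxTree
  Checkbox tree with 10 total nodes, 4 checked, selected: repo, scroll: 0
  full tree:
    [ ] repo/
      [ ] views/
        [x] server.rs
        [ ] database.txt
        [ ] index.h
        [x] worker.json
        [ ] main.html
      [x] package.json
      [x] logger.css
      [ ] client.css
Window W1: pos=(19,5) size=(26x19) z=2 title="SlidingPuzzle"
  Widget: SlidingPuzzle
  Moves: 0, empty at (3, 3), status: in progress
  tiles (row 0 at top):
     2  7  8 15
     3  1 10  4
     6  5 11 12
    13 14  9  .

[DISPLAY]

                   ┃├────┼────┼────
                   ┃│  6 │  5 │ 11 
                   ┃├────┼────┼────
                   ┃│ 13 │ 14 │  9 
                   ┃└────┴────┴────
                   ┃Moves: 0       
                   ┃               
                   ┃               
                   ┃               
                   ┃               
                   ┃               
                   ┗━━━━━━━━━━━━━━━
                                   
                                   


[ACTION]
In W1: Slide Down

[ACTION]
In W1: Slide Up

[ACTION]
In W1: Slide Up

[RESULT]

                   ┃├────┼────┼────
                   ┃│  6 │  5 │ 11 
                   ┃├────┼────┼────
                   ┃│ 13 │ 14 │  9 
                   ┃└────┴────┴────
                   ┃Moves: 2       
                   ┃               
                   ┃               
                   ┃               
                   ┃               
                   ┃               
                   ┗━━━━━━━━━━━━━━━
                                   
                                   


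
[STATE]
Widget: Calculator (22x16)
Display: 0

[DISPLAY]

                     0
┌───┬───┬───┬───┐     
│ 7 │ 8 │ 9 │ ÷ │     
├───┼───┼───┼───┤     
│ 4 │ 5 │ 6 │ × │     
├───┼───┼───┼───┤     
│ 1 │ 2 │ 3 │ - │     
├───┼───┼───┼───┤     
│ 0 │ . │ = │ + │     
├───┼───┼───┼───┤     
│ C │ MC│ MR│ M+│     
└───┴───┴───┴───┘     
                      
                      
                      
                      


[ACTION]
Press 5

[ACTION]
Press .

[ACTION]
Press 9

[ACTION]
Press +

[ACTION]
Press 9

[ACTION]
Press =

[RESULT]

                  14.9
┌───┬───┬───┬───┐     
│ 7 │ 8 │ 9 │ ÷ │     
├───┼───┼───┼───┤     
│ 4 │ 5 │ 6 │ × │     
├───┼───┼───┼───┤     
│ 1 │ 2 │ 3 │ - │     
├───┼───┼───┼───┤     
│ 0 │ . │ = │ + │     
├───┼───┼───┼───┤     
│ C │ MC│ MR│ M+│     
└───┴───┴───┴───┘     
                      
                      
                      
                      


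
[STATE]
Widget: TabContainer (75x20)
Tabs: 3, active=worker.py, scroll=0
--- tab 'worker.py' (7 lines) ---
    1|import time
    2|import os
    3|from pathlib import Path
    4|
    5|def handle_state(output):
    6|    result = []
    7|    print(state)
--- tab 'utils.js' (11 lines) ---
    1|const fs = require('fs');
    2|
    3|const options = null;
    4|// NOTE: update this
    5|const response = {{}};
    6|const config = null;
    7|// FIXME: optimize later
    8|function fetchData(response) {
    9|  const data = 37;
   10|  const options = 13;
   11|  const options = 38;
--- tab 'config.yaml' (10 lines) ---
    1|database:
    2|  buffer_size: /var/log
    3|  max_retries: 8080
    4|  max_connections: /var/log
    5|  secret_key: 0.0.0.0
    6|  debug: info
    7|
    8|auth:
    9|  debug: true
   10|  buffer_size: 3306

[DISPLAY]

[worker.py]│ utils.js │ config.yaml                                        
───────────────────────────────────────────────────────────────────────────
import time                                                                
import os                                                                  
from pathlib import Path                                                   
                                                                           
def handle_state(output):                                                  
    result = []                                                            
    print(state)                                                           
                                                                           
                                                                           
                                                                           
                                                                           
                                                                           
                                                                           
                                                                           
                                                                           
                                                                           
                                                                           
                                                                           


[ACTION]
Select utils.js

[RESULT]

 worker.py │[utils.js]│ config.yaml                                        
───────────────────────────────────────────────────────────────────────────
const fs = require('fs');                                                  
                                                                           
const options = null;                                                      
// NOTE: update this                                                       
const response = {{}};                                                     
const config = null;                                                       
// FIXME: optimize later                                                   
function fetchData(response) {                                             
  const data = 37;                                                         
  const options = 13;                                                      
  const options = 38;                                                      
                                                                           
                                                                           
                                                                           
                                                                           
                                                                           
                                                                           
                                                                           


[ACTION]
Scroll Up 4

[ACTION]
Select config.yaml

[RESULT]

 worker.py │ utils.js │[config.yaml]                                       
───────────────────────────────────────────────────────────────────────────
database:                                                                  
  buffer_size: /var/log                                                    
  max_retries: 8080                                                        
  max_connections: /var/log                                                
  secret_key: 0.0.0.0                                                      
  debug: info                                                              
                                                                           
auth:                                                                      
  debug: true                                                              
  buffer_size: 3306                                                        
                                                                           
                                                                           
                                                                           
                                                                           
                                                                           
                                                                           
                                                                           
                                                                           


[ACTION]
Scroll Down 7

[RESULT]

 worker.py │ utils.js │[config.yaml]                                       
───────────────────────────────────────────────────────────────────────────
auth:                                                                      
  debug: true                                                              
  buffer_size: 3306                                                        
                                                                           
                                                                           
                                                                           
                                                                           
                                                                           
                                                                           
                                                                           
                                                                           
                                                                           
                                                                           
                                                                           
                                                                           
                                                                           
                                                                           
                                                                           
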